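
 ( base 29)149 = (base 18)2hc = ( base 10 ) 966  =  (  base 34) SE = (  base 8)1706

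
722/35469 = 722/35469  =  0.02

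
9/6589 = 9/6589 = 0.00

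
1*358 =358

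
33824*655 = 22154720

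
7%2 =1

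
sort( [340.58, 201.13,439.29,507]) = [201.13, 340.58,  439.29, 507]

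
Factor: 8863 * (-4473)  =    -  3^2 * 7^1 * 71^1*8863^1= - 39644199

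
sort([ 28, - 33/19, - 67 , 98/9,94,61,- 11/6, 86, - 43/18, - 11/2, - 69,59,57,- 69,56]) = [-69, - 69 , - 67,- 11/2,- 43/18, - 11/6,  -  33/19,98/9,28,56,57,59,61 , 86 , 94]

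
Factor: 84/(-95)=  - 2^2 * 3^1*5^ (-1) * 7^1 * 19^(  -  1 )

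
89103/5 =89103/5 = 17820.60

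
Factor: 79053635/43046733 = 3^( - 1)*5^1*67^1*229^(-1 )*367^1*643^1*62659^(- 1) 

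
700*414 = 289800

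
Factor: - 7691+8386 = 695 = 5^1*139^1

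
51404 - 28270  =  23134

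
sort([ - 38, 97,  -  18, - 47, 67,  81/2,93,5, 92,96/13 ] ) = [ - 47, -38, - 18,5, 96/13,81/2,67, 92, 93, 97]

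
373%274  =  99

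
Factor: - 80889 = - 3^1*59^1*457^1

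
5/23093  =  5/23093 =0.00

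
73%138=73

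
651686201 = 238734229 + 412951972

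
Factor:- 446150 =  - 2^1 * 5^2* 8923^1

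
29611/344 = 86+27/344= 86.08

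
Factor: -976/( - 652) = 2^2*61^1*163^( - 1) =244/163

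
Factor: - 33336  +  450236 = 2^2*5^2 * 11^1*379^1 = 416900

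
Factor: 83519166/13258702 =41759583/6629351 = 3^1*  6629351^( - 1 )*13919861^1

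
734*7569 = 5555646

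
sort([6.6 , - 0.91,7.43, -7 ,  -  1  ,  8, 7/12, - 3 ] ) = [ - 7, - 3 , - 1,  -  0.91,7/12,  6.6,  7.43,8] 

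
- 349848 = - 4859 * 72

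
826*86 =71036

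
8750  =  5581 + 3169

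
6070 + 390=6460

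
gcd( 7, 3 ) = 1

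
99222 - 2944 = 96278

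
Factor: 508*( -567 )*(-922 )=2^3*3^4*  7^1  *  127^1*461^1 = 265569192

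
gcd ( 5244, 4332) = 228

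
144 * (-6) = -864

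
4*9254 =37016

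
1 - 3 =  - 2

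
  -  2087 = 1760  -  3847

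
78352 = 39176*2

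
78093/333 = 234 + 19/37=234.51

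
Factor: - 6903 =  - 3^2*13^1 * 59^1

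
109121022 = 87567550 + 21553472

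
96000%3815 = 625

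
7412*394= 2920328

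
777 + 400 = 1177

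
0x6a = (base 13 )82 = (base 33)37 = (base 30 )3G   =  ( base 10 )106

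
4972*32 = 159104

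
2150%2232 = 2150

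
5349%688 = 533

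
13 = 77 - 64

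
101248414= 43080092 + 58168322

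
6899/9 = 766 + 5/9 = 766.56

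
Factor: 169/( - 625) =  - 5^( - 4) * 13^2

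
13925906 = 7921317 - - 6004589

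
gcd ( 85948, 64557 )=1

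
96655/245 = 394 + 25/49 = 394.51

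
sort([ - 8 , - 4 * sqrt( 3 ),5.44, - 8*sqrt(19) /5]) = [ - 8,  -  8*sqrt(19) /5, -4 * sqrt( 3),5.44]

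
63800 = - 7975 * ( - 8)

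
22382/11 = 22382/11=2034.73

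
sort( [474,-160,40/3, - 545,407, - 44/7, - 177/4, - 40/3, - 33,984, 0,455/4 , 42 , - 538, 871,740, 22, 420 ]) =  [ - 545, - 538, - 160,-177/4, - 33, - 40/3,-44/7,0, 40/3, 22,42 , 455/4,407,420,474,740,871,984]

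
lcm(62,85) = 5270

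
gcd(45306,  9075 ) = 3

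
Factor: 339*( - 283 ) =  - 3^1*113^1*283^1 = - 95937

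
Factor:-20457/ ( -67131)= 2273^1*7459^( - 1 ) = 2273/7459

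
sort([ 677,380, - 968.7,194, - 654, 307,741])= [ - 968.7, - 654 , 194 , 307,380, 677,  741]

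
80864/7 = 11552=   11552.00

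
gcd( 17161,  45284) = 1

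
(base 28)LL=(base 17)21E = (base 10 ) 609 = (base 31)jk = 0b1001100001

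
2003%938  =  127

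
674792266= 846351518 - 171559252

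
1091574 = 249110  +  842464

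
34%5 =4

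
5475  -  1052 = 4423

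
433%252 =181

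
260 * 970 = 252200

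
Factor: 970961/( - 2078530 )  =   - 2^( - 1)*5^(-1)*347^(-1)*599^(-1 )*970961^1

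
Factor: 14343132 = 2^2*3^1  *  139^1*8599^1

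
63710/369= 63710/369 = 172.66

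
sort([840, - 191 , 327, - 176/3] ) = [-191, - 176/3,327, 840] 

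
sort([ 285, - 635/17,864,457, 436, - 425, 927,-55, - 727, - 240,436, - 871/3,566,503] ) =[ - 727,  -  425, - 871/3, - 240, - 55, - 635/17, 285, 436,436,  457, 503, 566,864,927]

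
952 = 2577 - 1625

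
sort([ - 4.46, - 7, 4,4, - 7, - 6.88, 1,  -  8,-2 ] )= [ - 8, - 7 , - 7, - 6.88, - 4.46, - 2,1, 4,4 ] 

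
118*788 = 92984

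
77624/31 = 2504 =2504.00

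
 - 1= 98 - 99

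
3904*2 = 7808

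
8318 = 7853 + 465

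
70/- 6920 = - 1 + 685/692 = - 0.01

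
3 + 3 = 6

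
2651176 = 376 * 7051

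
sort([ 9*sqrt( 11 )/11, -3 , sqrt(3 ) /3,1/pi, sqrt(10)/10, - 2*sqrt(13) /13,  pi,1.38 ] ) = [-3,-2 * sqrt(13)/13 , sqrt(10 )/10,  1/pi,  sqrt ( 3 )/3,1.38,9 * sqrt(11 )/11,pi]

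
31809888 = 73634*432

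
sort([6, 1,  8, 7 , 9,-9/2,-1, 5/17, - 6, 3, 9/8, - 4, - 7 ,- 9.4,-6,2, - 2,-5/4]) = [  -  9.4, - 7,-6,- 6,-9/2, - 4, - 2,-5/4,-1, 5/17, 1,9/8, 2,3,  6, 7, 8,9]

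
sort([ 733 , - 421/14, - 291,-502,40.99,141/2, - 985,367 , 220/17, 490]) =[-985, - 502,-291, - 421/14,220/17, 40.99,141/2, 367, 490,733 ]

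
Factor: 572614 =2^1 * 7^2 * 5843^1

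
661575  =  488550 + 173025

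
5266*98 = 516068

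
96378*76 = 7324728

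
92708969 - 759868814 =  - 667159845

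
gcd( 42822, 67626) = 234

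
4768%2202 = 364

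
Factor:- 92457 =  - 3^2  *  10273^1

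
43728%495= 168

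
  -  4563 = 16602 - 21165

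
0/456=0 = 0.00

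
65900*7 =461300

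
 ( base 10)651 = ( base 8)1213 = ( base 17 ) 245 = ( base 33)jo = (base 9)803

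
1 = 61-60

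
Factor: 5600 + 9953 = 15553=103^1 * 151^1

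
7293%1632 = 765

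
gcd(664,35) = 1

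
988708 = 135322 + 853386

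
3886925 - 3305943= 580982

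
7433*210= 1560930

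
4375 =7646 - 3271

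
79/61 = 1 + 18/61 = 1.30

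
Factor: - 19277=  -  37^1*521^1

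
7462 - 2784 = 4678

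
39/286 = 3/22=0.14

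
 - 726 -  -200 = - 526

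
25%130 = 25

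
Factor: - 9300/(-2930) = 930/293 = 2^1*3^1*5^1*31^1*293^( - 1)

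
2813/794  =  3+ 431/794 = 3.54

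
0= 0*9311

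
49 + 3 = 52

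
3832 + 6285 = 10117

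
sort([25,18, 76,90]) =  [ 18,25,76,90] 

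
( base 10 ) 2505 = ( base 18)7d3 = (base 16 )9c9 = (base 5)40010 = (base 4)213021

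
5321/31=5321/31 = 171.65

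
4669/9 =518 + 7/9 = 518.78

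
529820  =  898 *590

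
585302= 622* 941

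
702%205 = 87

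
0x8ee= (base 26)39o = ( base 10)2286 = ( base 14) B94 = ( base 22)4FK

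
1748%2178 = 1748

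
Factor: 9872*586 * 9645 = 55796247840 = 2^5*3^1*5^1*293^1*617^1 *643^1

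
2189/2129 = 1 +60/2129 = 1.03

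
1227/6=409/2 = 204.50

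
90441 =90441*1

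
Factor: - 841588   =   - 2^2*11^1*31^1*617^1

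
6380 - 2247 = 4133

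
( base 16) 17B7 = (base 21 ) dg2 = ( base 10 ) 6071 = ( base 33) 5iw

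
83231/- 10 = - 8324 +9/10 = -8323.10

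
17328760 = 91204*190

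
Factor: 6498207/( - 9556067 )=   -  3^2*449^(-1)*21283^(-1)*722023^1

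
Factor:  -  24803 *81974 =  - 2^1*17^2*1459^1 * 2411^1 = -2033201122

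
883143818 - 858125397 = 25018421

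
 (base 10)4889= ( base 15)16AE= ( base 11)3745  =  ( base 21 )B1H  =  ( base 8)11431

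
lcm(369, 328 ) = 2952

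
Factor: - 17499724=-2^2 * 11^1*397721^1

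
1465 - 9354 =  - 7889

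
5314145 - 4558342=755803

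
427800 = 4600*93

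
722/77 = 9 + 29/77 = 9.38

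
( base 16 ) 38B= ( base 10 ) 907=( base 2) 1110001011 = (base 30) 107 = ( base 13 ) 54A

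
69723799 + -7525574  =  62198225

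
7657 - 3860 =3797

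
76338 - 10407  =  65931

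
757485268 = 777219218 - 19733950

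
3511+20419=23930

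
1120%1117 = 3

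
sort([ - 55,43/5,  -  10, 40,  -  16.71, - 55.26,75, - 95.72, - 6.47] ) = [- 95.72, - 55.26,- 55, - 16.71,-10, - 6.47,43/5,  40 , 75]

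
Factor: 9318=2^1 * 3^1*1553^1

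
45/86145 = 3/5743= 0.00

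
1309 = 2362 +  -1053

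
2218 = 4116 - 1898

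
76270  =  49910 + 26360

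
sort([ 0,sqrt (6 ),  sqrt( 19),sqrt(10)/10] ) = [0,sqrt ( 10 ) /10,sqrt( 6 ),  sqrt(19)] 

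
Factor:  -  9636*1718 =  - 16554648= - 2^3*3^1*11^1*73^1*859^1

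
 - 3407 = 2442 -5849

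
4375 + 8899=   13274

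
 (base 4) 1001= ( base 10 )65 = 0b1000001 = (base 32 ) 21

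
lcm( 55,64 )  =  3520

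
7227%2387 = 66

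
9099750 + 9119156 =18218906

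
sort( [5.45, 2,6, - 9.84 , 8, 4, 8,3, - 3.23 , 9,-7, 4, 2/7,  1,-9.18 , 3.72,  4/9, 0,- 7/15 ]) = [ - 9.84, - 9.18 , - 7,  -  3.23,-7/15,0, 2/7, 4/9,1 , 2,3, 3.72, 4, 4, 5.45, 6, 8, 8,9] 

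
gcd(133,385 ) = 7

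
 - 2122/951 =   -  3+731/951 = -2.23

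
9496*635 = 6029960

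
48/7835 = 48/7835  =  0.01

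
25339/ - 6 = - 25339/6 = - 4223.17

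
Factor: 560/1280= 2^( - 4)*7^1 = 7/16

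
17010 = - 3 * ( - 5670)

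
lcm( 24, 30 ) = 120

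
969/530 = 969/530  =  1.83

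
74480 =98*760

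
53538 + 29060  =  82598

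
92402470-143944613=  -51542143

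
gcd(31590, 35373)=39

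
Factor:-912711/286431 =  - 311^( - 1)*991^1 = - 991/311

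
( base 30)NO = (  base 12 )4B6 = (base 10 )714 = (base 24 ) 15i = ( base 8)1312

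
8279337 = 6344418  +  1934919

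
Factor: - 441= - 3^2* 7^2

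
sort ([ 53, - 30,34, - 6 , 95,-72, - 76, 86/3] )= [ - 76, - 72,-30,-6,86/3,34,53 , 95] 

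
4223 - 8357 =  - 4134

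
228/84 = 2+ 5/7  =  2.71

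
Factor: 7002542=2^1*139^1*25189^1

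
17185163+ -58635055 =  - 41449892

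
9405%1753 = 640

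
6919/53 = 130+ 29/53  =  130.55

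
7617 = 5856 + 1761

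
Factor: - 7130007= - 3^2 * 792223^1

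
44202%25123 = 19079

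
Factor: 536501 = 7^2*10949^1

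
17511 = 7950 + 9561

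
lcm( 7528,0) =0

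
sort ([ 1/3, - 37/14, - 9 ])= [ - 9, - 37/14,  1/3]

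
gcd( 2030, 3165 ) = 5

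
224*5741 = 1285984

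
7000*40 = 280000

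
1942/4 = 971/2 = 485.50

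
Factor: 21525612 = 2^2  *  3^1*307^1 *5843^1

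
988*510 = 503880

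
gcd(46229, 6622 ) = 1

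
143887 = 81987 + 61900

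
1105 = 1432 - 327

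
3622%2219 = 1403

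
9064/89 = 101 + 75/89= 101.84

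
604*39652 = 23949808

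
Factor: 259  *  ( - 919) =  -7^1*37^1*919^1 = - 238021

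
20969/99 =20969/99 = 211.81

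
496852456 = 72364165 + 424488291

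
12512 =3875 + 8637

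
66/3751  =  6/341 = 0.02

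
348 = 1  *348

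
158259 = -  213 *(- 743) 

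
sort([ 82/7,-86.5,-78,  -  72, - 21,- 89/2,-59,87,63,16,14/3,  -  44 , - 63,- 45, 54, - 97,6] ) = [ - 97,  -  86.5,-78 ,-72,-63, - 59, - 45,-89/2, - 44,-21 , 14/3,6,82/7,  16,  54, 63,87]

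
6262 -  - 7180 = 13442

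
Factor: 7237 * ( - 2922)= - 2^1*3^1*487^1 * 7237^1 =- 21146514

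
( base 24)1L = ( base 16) 2D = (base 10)45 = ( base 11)41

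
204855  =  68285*3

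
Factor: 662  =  2^1* 331^1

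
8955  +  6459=15414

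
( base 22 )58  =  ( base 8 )166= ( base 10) 118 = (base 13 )91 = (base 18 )6a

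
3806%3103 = 703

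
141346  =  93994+47352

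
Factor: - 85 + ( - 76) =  - 161 = - 7^1*23^1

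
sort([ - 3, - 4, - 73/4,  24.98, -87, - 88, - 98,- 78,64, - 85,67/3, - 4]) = [  -  98,-88, - 87 ,-85,-78,  -  73/4,  -  4, - 4 ,-3, 67/3, 24.98, 64]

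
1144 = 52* 22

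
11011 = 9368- - 1643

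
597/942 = 199/314 = 0.63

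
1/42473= 1/42473 = 0.00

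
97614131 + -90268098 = 7346033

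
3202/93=3202/93=34.43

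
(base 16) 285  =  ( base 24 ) 12l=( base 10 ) 645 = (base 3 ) 212220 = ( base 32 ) k5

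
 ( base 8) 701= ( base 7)1211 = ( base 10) 449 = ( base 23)JC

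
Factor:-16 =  - 2^4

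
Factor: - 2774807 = - 7^1*29^1*13669^1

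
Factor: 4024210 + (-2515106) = 2^4*257^1 *367^1 = 1509104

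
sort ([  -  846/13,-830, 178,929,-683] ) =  [-830 , - 683, - 846/13,  178,929]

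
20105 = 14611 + 5494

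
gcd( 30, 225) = 15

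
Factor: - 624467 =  -624467^1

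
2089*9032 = 18867848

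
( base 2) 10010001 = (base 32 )4H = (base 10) 145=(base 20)75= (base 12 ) 101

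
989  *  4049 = 4004461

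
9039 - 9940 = - 901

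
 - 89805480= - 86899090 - 2906390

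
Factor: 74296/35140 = 74/35=2^1  *5^ (-1)*7^ (-1)*37^1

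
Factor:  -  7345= - 5^1*13^1* 113^1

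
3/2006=3/2006=0.00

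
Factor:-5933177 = - 5933177^1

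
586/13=586/13 = 45.08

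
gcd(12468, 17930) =2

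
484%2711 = 484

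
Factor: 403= 13^1*31^1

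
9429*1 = 9429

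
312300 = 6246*50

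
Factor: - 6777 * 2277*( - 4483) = 3^5*11^1 * 23^1*251^1 * 4483^1 = 69178199607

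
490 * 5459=2674910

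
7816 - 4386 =3430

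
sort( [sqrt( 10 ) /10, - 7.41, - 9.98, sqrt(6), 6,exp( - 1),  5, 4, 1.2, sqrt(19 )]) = [ - 9.98, -7.41, sqrt(10) /10,exp(-1),1.2,sqrt(6),4,sqrt( 19),5, 6]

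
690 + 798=1488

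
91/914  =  91/914 = 0.10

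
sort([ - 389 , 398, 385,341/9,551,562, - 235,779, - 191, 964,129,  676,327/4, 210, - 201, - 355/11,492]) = [ - 389, - 235, - 201,-191, - 355/11, 341/9, 327/4,129,210,385,  398, 492,551, 562,676,779,964 ]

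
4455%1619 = 1217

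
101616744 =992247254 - 890630510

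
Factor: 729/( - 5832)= - 1/8 = - 2^( - 3) 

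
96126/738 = 16021/123 =130.25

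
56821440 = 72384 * 785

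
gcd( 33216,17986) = 2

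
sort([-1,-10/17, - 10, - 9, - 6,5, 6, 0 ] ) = [- 10 , - 9, - 6, - 1, - 10/17,0, 5,6 ]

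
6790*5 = 33950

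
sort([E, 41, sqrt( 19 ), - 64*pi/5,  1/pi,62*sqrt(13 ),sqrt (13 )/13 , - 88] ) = [ - 88, - 64 * pi/5, sqrt(13)/13 , 1/pi, E, sqrt( 19 ), 41,62*sqrt(13) ]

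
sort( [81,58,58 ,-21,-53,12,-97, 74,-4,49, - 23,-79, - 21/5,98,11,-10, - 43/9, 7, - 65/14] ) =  [ - 97, - 79, - 53, - 23,-21, - 10, - 43/9 ,-65/14,  -  21/5, - 4,7,11,12,49,58,  58, 74, 81 , 98 ] 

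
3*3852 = 11556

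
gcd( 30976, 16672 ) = 32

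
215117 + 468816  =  683933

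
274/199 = 1+75/199= 1.38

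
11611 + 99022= 110633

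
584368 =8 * 73046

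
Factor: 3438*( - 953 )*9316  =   - 2^3*3^2 * 17^1 * 137^1  *191^1*953^1 = - 30523072824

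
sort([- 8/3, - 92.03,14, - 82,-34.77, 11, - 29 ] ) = [ - 92.03, - 82,-34.77, - 29, -8/3,11,14 ] 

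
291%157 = 134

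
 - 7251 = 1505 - 8756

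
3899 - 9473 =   -  5574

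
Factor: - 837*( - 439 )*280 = 102884040 = 2^3 *3^3*5^1 * 7^1*31^1*439^1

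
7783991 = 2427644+5356347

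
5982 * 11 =65802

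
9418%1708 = 878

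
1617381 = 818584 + 798797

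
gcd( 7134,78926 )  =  2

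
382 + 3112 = 3494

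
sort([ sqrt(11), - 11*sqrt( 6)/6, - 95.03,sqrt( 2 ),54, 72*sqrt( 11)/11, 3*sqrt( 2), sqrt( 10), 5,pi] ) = [ -95.03, - 11*sqrt ( 6)/6,sqrt(2),pi, sqrt(10 ) , sqrt( 11 ), 3*sqrt(2 ), 5, 72*sqrt(11)/11, 54]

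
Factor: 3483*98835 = 344242305= 3^5*5^1*11^1  *43^1*599^1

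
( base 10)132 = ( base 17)7D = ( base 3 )11220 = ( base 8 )204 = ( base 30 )4C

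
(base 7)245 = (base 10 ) 131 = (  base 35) 3Q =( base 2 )10000011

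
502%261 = 241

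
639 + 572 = 1211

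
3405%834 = 69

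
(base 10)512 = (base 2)1000000000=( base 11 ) 426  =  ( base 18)1a8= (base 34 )f2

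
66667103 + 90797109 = 157464212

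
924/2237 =924/2237 = 0.41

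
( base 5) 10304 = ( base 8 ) 1300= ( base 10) 704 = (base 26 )112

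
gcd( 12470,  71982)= 86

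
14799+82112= 96911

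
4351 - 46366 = - 42015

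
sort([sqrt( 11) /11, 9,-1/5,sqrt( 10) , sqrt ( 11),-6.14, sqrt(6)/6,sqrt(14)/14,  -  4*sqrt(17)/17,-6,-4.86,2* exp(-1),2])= [- 6.14,-6,-4.86, - 4 * sqrt( 17)/17, - 1/5 , sqrt (14)/14,sqrt( 11)/11, sqrt( 6) /6,2*exp(-1 ), 2,  sqrt(10), sqrt (11 ), 9 ] 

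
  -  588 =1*( - 588) 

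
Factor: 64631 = 7^2*1319^1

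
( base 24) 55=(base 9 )148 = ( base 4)1331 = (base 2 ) 1111101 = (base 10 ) 125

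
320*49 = 15680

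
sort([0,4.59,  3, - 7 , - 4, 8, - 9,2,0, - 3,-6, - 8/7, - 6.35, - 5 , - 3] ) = [-9, - 7, - 6.35, - 6, - 5, - 4, - 3, - 3, - 8/7 , 0, 0,2,3, 4.59,8 ]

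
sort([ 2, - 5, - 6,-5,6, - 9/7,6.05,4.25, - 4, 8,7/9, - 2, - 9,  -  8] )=[ - 9, - 8,-6,-5, - 5, - 4,-2, - 9/7, 7/9,  2, 4.25,6,6.05, 8 ] 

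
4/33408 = 1/8352 = 0.00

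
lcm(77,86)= 6622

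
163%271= 163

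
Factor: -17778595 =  - 5^1*29^1*122611^1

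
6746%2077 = 515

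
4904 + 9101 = 14005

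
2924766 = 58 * 50427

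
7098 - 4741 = 2357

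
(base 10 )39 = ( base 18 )23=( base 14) 2b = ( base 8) 47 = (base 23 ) 1G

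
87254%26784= 6902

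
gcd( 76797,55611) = 9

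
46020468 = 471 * 97708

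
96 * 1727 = 165792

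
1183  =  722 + 461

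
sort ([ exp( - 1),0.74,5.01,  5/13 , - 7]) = [-7,exp(-1),5/13, 0.74, 5.01 ]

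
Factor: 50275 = 5^2*2011^1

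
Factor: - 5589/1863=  - 3^1=- 3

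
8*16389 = 131112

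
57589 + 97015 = 154604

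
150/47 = 3 + 9/47=3.19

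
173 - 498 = -325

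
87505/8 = 10938  +  1/8 = 10938.12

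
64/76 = 16/19 = 0.84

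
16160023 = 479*33737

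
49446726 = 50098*987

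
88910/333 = 266 + 332/333 =267.00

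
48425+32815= 81240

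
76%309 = 76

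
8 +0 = 8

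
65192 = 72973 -7781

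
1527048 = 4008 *381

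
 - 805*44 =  - 35420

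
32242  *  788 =25406696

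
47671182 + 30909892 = 78581074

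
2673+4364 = 7037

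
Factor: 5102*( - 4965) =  - 2^1*3^1*5^1*331^1*2551^1 = -25331430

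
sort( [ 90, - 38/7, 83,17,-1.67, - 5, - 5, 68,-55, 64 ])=[- 55, - 38/7, - 5, - 5,-1.67, 17, 64, 68, 83, 90]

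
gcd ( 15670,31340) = 15670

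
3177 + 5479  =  8656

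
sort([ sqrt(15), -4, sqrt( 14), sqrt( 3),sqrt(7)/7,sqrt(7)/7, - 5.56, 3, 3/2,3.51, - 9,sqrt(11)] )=[ - 9, - 5.56, - 4, sqrt(7) /7, sqrt( 7)/7, 3/2, sqrt( 3),3, sqrt(11),3.51,sqrt(14 ), sqrt(15) ]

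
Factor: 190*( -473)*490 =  - 44036300  =  - 2^2*5^2  *  7^2 * 11^1 * 19^1*43^1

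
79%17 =11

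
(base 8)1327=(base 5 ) 10402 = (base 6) 3211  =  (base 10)727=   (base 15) 337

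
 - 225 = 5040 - 5265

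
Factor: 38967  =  3^1*31^1*419^1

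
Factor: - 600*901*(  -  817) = 441670200 = 2^3*3^1*5^2 * 17^1*19^1*43^1*53^1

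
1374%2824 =1374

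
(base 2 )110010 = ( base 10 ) 50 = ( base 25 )20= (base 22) 26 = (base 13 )3b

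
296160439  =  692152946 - 395992507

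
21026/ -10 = -10513/5= -  2102.60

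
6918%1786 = 1560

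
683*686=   468538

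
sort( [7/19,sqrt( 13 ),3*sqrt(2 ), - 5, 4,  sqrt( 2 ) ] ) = [ - 5, 7/19, sqrt(2 ),sqrt(13 ), 4, 3 * sqrt( 2)] 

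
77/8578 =77/8578 = 0.01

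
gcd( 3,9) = 3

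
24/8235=8/2745 = 0.00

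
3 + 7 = 10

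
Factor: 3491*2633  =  2633^1 * 3491^1=9191803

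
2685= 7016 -4331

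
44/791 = 44/791 = 0.06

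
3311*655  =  2168705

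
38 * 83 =3154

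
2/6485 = 2/6485 = 0.00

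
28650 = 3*9550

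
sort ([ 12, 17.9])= [ 12, 17.9 ] 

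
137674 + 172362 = 310036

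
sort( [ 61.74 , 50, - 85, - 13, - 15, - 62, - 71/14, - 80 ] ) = [ - 85, - 80, - 62, - 15, - 13, - 71/14,50,61.74]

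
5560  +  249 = 5809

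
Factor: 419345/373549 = 5^1 * 11^(-1) * 29^(-1)*1171^( -1)*83869^1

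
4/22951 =4/22951 = 0.00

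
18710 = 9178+9532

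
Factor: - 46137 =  - 3^1*7^1 *13^3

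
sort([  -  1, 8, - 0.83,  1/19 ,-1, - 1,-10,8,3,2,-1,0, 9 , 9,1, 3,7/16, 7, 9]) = [ - 10,  -  1,-1 , - 1, - 1, - 0.83,  0 , 1/19,7/16,1 , 2 , 3,3,7,8,8, 9,9,9 ] 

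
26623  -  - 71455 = 98078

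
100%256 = 100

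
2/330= 1/165 = 0.01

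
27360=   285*96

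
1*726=726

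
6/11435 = 6/11435 = 0.00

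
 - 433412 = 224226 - 657638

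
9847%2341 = 483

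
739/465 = 1 + 274/465  =  1.59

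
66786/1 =66786 = 66786.00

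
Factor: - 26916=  - 2^2*3^1*2243^1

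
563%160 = 83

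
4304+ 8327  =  12631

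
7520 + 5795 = 13315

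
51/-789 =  -1 + 246/263 = - 0.06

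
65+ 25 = 90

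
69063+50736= 119799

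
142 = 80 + 62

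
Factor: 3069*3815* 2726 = 2^1*3^2 * 5^1*7^1*11^1 *29^1*31^1*47^1*109^1 = 31916648610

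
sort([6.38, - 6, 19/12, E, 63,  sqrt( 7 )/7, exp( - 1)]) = [ - 6, exp( - 1),sqrt(7)/7, 19/12, E, 6.38,  63]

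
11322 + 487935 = 499257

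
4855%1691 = 1473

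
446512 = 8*55814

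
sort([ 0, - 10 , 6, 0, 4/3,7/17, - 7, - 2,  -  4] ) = [ - 10,-7 , - 4, - 2,0 , 0,  7/17, 4/3, 6]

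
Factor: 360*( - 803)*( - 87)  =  2^3 * 3^3*5^1*11^1*29^1*73^1 = 25149960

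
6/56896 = 3/28448 = 0.00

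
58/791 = 58/791 = 0.07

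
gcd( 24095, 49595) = 5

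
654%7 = 3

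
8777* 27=236979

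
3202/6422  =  1601/3211 = 0.50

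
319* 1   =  319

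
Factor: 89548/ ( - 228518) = -2^1*61^1*367^1*114259^(  -  1 ) = - 44774/114259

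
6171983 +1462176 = 7634159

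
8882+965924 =974806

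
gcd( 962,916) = 2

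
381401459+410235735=791637194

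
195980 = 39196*5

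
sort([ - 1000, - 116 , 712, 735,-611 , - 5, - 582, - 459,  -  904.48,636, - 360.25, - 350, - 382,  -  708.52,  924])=[ - 1000, - 904.48, - 708.52, - 611, - 582,-459, - 382, - 360.25 ,-350, - 116, - 5, 636,712,735, 924]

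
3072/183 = 16 + 48/61 = 16.79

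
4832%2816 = 2016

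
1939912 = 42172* 46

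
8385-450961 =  - 442576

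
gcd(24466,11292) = 1882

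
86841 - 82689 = 4152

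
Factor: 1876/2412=7/9 = 3^ ( -2 )*7^1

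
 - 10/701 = -10/701 = - 0.01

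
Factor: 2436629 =13^1*187433^1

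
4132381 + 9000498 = 13132879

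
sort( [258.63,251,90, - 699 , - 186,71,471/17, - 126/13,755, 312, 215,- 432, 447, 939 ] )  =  [-699, - 432, - 186, - 126/13,471/17,  71, 90,215,251,  258.63,312,447, 755,939]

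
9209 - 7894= 1315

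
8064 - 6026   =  2038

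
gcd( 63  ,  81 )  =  9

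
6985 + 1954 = 8939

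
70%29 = 12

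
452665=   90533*5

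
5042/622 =8  +  33/311 = 8.11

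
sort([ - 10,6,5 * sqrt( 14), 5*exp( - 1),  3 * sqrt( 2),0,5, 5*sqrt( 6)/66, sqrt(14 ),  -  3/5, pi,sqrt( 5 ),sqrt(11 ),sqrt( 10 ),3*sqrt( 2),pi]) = [  -  10, - 3/5,0, 5*sqrt(6)/66, 5*exp( - 1 ),sqrt(5 ),pi,pi,sqrt( 10),  sqrt( 11),sqrt(14 ),3*sqrt( 2), 3*sqrt(2),5,6, 5*sqrt(14)] 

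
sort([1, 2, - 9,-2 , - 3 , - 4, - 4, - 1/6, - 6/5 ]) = [ - 9 , - 4, - 4, - 3,  -  2, - 6/5, - 1/6,  1 , 2 ]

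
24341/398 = 24341/398 = 61.16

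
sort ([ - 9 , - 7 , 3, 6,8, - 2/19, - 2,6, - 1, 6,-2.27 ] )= [  -  9,-7  , - 2.27, - 2,-1 , - 2/19, 3, 6,  6, 6,8] 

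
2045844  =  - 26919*( - 76 ) 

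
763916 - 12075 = 751841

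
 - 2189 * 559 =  - 1223651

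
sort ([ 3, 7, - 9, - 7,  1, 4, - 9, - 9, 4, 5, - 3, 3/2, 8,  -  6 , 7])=[ - 9,-9, - 9, - 7 , - 6 , - 3,1,  3/2  ,  3,4, 4, 5,7, 7, 8 ] 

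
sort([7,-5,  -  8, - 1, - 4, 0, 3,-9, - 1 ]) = [ - 9,-8, - 5, - 4,-1, - 1, 0, 3,7] 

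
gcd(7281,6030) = 9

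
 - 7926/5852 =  - 3963/2926 = - 1.35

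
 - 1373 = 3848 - 5221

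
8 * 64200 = 513600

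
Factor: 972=2^2*3^5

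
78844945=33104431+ 45740514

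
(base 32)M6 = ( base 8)1306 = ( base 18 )238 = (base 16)2c6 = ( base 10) 710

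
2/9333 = 2/9333 = 0.00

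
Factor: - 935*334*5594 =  - 2^2*5^1*11^1*17^1* 167^1*2797^1= - 1746950260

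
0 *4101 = 0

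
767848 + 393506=1161354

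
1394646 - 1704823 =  - 310177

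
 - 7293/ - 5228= 7293/5228 = 1.39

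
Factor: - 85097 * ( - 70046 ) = 5960704462 =2^1 * 43^1 *1979^1*35023^1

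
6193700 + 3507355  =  9701055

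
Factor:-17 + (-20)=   -  37 = - 37^1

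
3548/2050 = 1774/1025 = 1.73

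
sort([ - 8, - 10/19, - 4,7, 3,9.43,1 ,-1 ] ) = [  -  8, - 4, - 1, - 10/19, 1,3, 7,9.43 ]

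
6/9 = 2/3 = 0.67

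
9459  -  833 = 8626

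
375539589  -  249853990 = 125685599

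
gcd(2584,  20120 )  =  8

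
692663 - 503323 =189340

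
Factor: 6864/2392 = 66/23 = 2^1*3^1*11^1*23^ ( - 1)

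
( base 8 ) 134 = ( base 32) 2S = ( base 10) 92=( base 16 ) 5c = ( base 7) 161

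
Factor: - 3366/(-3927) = 6/7  =  2^1*3^1 * 7^(-1)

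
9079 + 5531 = 14610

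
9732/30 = 1622/5= 324.40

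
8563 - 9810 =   -  1247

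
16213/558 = 29 + 1/18 = 29.06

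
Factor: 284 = 2^2*71^1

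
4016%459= 344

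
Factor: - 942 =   -  2^1*3^1* 157^1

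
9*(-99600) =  - 896400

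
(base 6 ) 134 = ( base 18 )34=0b111010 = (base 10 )58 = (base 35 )1N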